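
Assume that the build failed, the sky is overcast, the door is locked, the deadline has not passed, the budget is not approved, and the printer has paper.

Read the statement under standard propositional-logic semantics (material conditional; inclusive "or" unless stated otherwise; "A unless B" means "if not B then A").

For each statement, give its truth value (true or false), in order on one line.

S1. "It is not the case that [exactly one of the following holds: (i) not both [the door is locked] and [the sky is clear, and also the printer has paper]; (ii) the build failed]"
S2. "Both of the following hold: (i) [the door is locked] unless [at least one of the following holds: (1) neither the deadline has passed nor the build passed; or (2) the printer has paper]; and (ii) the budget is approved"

Let P = "the door is locked" (True), N = "the sky is overcast" (True), W = "the printer has paper" (True), G = "the build passed" (False), L = "the deadline has passed" (False), V = "the budget is approved" (False).

S1: In symbols: not ((P nand (not N and W)) xor not G)

not N = not True = False
not N and W = False and True = False
P nand (not N and W) = True nand False = True
not G = not False = True
(P nand (not N and W)) xor not G = True xor True = False
not ((P nand (not N and W)) xor not G) = not False = True
So S1 is true.

S2: Parsed as (P or ((L nor G) or W)) and V

L nor G = False nor False = True
(L nor G) or W = True or True = True
P or ((L nor G) or W) = True or True = True
(P or ((L nor G) or W)) and V = True and False = False
So S2 is false.

S1 T, S2 F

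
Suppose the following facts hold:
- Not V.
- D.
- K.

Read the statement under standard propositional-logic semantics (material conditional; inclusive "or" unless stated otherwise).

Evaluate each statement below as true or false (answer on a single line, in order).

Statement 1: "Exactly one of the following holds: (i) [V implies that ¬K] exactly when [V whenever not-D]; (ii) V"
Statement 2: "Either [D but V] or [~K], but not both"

Statement 1: Formalization: ((V -> not K) iff (not D -> V)) xor V

not K = not True = False
V -> not K = False -> False = True
not D = not True = False
not D -> V = False -> False = True
(V -> not K) iff (not D -> V) = True iff True = True
((V -> not K) iff (not D -> V)) xor V = True xor False = True
Hence Statement 1 is true.

Statement 2: Parsed as (D and V) xor not K

D and V = True and False = False
not K = not True = False
(D and V) xor not K = False xor False = False
Hence Statement 2 is false.

Statement 1 True; Statement 2 False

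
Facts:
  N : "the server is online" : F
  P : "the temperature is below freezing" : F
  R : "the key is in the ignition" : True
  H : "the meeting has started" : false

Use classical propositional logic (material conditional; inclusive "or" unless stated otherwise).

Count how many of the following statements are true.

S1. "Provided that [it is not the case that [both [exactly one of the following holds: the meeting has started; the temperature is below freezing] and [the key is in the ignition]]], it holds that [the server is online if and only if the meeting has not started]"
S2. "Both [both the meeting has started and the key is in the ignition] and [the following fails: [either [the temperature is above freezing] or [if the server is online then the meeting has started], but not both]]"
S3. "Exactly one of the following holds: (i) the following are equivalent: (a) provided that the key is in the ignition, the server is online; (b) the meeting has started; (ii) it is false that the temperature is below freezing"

0

S1: In symbols: not ((H xor P) and R) -> (N iff not H)

H xor P = False xor False = False
(H xor P) and R = False and True = False
not ((H xor P) and R) = not False = True
not H = not False = True
N iff not H = False iff True = False
not ((H xor P) and R) -> (N iff not H) = True -> False = False
So S1 is false.

S2: This is (H and R) and not (not P xor (N -> H)).

H and R = False and True = False
not P = not False = True
N -> H = False -> False = True
not P xor (N -> H) = True xor True = False
not (not P xor (N -> H)) = not False = True
(H and R) and not (not P xor (N -> H)) = False and True = False
Hence S2 is false.

S3: Formalization: ((R -> N) iff H) xor not P

R -> N = True -> False = False
(R -> N) iff H = False iff False = True
not P = not False = True
((R -> N) iff H) xor not P = True xor True = False
Thus S3 is false.

Count: 0.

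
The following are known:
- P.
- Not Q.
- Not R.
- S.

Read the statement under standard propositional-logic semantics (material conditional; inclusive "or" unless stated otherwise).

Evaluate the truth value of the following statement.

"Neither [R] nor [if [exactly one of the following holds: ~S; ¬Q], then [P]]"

false

In symbols: R nor ((~S xor ~Q) -> P)

~S = ~T = F
~Q = ~F = T
~S xor ~Q = F xor T = T
(~S xor ~Q) -> P = T -> T = T
R nor ((~S xor ~Q) -> P) = F nor T = F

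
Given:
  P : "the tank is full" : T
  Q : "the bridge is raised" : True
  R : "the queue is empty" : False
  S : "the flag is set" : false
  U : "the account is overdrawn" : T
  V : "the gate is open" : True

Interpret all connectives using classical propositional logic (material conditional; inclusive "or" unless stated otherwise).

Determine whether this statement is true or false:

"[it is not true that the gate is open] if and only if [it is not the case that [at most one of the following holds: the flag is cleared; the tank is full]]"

False

Values: V=True, S=False, P=True.
This is not V iff not (not S nand P).

not V = not True = False
not S = not False = True
not S nand P = True nand True = False
not (not S nand P) = not False = True
not V iff not (not S nand P) = False iff True = False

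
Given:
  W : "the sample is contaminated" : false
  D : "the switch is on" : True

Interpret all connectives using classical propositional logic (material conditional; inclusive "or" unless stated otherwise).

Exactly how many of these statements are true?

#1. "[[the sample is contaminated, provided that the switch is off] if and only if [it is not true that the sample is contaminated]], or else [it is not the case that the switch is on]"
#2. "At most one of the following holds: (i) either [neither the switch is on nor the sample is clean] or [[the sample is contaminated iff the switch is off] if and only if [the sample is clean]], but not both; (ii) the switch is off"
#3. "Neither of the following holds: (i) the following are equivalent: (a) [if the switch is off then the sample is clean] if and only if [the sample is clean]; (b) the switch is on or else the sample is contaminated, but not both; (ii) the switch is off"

#1: In symbols: ((not D -> W) iff not W) or not D

not D = not True = False
not D -> W = False -> False = True
not W = not False = True
(not D -> W) iff not W = True iff True = True
not D = not True = False
((not D -> W) iff not W) or not D = True or False = True
Hence #1 is true.

#2: In symbols: ((D nor not W) xor ((W iff not D) iff not W)) nand not D

not W = not False = True
D nor not W = True nor True = False
not D = not True = False
W iff not D = False iff False = True
not W = not False = True
(W iff not D) iff not W = True iff True = True
(D nor not W) xor ((W iff not D) iff not W) = False xor True = True
not D = not True = False
((D nor not W) xor ((W iff not D) iff not W)) nand not D = True nand False = True
So #2 is true.

#3: This is (((not D -> not W) iff not W) iff (D xor W)) nor not D.

not D = not True = False
not W = not False = True
not D -> not W = False -> True = True
not W = not False = True
(not D -> not W) iff not W = True iff True = True
D xor W = True xor False = True
((not D -> not W) iff not W) iff (D xor W) = True iff True = True
not D = not True = False
(((not D -> not W) iff not W) iff (D xor W)) nor not D = True nor False = False
Hence #3 is false.

Count: 2.

2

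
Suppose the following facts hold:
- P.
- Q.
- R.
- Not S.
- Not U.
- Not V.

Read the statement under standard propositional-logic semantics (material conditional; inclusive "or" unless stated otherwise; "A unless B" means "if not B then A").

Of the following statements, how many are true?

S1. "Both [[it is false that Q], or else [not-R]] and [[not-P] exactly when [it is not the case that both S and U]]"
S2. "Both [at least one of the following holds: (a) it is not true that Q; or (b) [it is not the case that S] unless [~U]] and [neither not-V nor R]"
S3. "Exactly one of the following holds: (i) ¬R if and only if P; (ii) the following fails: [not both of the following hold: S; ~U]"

0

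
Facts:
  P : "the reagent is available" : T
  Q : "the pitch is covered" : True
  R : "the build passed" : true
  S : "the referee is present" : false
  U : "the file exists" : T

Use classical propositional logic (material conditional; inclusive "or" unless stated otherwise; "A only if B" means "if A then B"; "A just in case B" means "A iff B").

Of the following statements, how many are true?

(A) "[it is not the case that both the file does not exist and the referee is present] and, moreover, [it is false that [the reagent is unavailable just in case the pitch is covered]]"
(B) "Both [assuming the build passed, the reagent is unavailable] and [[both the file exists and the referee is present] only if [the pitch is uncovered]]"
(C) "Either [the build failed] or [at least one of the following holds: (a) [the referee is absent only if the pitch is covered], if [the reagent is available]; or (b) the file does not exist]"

2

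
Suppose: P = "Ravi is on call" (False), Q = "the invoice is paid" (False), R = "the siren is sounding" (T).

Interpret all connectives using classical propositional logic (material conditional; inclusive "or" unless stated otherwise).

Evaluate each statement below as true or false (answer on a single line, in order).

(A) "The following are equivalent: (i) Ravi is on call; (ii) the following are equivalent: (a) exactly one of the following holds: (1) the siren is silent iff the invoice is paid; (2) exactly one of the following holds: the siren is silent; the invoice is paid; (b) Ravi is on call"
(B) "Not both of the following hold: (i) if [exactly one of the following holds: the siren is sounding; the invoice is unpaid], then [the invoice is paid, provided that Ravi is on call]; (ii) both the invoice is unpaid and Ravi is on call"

(A) true / (B) true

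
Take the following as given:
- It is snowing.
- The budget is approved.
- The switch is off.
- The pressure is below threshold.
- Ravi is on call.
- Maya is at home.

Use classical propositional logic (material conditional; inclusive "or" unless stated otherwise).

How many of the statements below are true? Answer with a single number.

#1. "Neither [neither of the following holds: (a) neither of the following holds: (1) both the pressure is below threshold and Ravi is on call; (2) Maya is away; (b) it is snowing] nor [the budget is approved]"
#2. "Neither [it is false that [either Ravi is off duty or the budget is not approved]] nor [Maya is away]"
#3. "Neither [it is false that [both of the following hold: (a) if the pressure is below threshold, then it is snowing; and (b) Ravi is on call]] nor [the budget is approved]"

0

Let S = "the pressure is above threshold" (False), U = "Ravi is on call" (True), V = "Maya is at home" (True), P = "it is snowing" (True), Q = "the budget is approved" (True).

#1: This is (((not S and U) nor not V) nor P) nor Q.

not S = not False = True
not S and U = True and True = True
not V = not True = False
(not S and U) nor not V = True nor False = False
((not S and U) nor not V) nor P = False nor True = False
(((not S and U) nor not V) nor P) nor Q = False nor True = False
Hence #1 is false.

#2: Formalization: not (not U or not Q) nor not V

not U = not True = False
not Q = not True = False
not U or not Q = False or False = False
not (not U or not Q) = not False = True
not V = not True = False
not (not U or not Q) nor not V = True nor False = False
Hence #2 is false.

#3: This is not ((not S -> P) and U) nor Q.

not S = not False = True
not S -> P = True -> True = True
(not S -> P) and U = True and True = True
not ((not S -> P) and U) = not True = False
not ((not S -> P) and U) nor Q = False nor True = False
Thus #3 is false.

True statements: 0 (none).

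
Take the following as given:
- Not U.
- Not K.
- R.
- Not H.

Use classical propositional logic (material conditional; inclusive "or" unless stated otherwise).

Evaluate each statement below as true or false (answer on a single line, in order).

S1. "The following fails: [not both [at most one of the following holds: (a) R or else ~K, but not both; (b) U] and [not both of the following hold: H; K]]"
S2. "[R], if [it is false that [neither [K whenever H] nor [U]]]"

S1: This is ~(((R xor ~K) nand U) nand (H nand K)).

~K = ~F = T
R xor ~K = T xor T = F
(R xor ~K) nand U = F nand F = T
H nand K = F nand F = T
((R xor ~K) nand U) nand (H nand K) = T nand T = F
~(((R xor ~K) nand U) nand (H nand K)) = ~F = T
Hence S1 is true.

S2: This is ~((H -> K) nor U) -> R.

H -> K = F -> F = T
(H -> K) nor U = T nor F = F
~((H -> K) nor U) = ~F = T
~((H -> K) nor U) -> R = T -> T = T
Hence S2 is true.

S1 True, S2 True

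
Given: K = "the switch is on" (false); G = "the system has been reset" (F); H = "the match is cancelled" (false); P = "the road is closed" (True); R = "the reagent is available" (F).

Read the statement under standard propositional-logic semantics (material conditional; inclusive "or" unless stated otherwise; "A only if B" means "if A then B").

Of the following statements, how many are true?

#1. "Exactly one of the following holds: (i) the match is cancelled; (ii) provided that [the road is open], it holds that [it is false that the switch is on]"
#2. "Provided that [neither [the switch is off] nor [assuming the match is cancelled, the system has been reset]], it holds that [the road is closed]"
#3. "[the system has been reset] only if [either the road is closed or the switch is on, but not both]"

#1: In symbols: H xor (not P -> not K)

not P = not True = False
not K = not False = True
not P -> not K = False -> True = True
H xor (not P -> not K) = False xor True = True
Thus #1 is true.

#2: In symbols: (not K nor (H -> G)) -> P

not K = not False = True
H -> G = False -> False = True
not K nor (H -> G) = True nor True = False
(not K nor (H -> G)) -> P = False -> True = True
Hence #2 is true.

#3: This is G -> (P xor K).

P xor K = True xor False = True
G -> (P xor K) = False -> True = True
Thus #3 is true.

3 of the 3 statements are true.

3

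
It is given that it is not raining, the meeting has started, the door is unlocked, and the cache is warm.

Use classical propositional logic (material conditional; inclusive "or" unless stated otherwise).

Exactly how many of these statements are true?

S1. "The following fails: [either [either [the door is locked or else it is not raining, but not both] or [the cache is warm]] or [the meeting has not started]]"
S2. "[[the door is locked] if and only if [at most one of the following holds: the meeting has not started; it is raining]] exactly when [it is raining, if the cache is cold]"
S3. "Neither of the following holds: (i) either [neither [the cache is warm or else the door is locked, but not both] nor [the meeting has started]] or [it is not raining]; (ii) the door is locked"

0

Let R = "the door is locked" (F), P = "it is raining" (F), S = "the cache is warm" (T), Q = "the meeting has started" (T).

S1: In symbols: ~(((R xor ~P) | S) | ~Q)

~P = ~F = T
R xor ~P = F xor T = T
(R xor ~P) | S = T | T = T
~Q = ~T = F
((R xor ~P) | S) | ~Q = T | F = T
~(((R xor ~P) | S) | ~Q) = ~T = F
Thus S1 is false.

S2: In symbols: (R <-> (~Q nand P)) <-> (~S -> P)

~Q = ~T = F
~Q nand P = F nand F = T
R <-> (~Q nand P) = F <-> T = F
~S = ~T = F
~S -> P = F -> F = T
(R <-> (~Q nand P)) <-> (~S -> P) = F <-> T = F
Hence S2 is false.

S3: Formalization: (((S xor R) nor Q) | ~P) nor R

S xor R = T xor F = T
(S xor R) nor Q = T nor T = F
~P = ~F = T
((S xor R) nor Q) | ~P = F | T = T
(((S xor R) nor Q) | ~P) nor R = T nor F = F
Hence S3 is false.

0 of the 3 statements are true (none).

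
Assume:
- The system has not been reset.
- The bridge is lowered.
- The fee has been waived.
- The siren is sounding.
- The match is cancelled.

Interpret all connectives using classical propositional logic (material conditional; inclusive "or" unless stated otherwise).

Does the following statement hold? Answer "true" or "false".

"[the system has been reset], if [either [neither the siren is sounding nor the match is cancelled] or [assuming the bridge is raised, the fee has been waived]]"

False

Let S = "the siren is sounding" (T), U = "the match is cancelled" (T), Q = "the bridge is raised" (F), R = "the fee has been waived" (T), P = "the system has been reset" (F).
In symbols: ((S ↓ U) ∨ (Q → R)) → P

S ↓ U = T ↓ T = F
Q → R = F → T = T
(S ↓ U) ∨ (Q → R) = F ∨ T = T
((S ↓ U) ∨ (Q → R)) → P = T → F = F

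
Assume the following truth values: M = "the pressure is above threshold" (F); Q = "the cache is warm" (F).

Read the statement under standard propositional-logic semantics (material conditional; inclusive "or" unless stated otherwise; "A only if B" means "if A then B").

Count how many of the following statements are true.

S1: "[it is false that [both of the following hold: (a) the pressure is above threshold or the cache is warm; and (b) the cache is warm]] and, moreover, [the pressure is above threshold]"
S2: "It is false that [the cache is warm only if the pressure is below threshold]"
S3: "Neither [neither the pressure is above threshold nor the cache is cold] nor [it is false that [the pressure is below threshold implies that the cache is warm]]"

S1: Parsed as not ((M or Q) and Q) and M

M or Q = False or False = False
(M or Q) and Q = False and False = False
not ((M or Q) and Q) = not False = True
not ((M or Q) and Q) and M = True and False = False
Thus S1 is false.

S2: Parsed as not (Q -> not M)

not M = not False = True
Q -> not M = False -> True = True
not (Q -> not M) = not True = False
Thus S2 is false.

S3: Formalization: (M nor not Q) nor not (not M -> Q)

not Q = not False = True
M nor not Q = False nor True = False
not M = not False = True
not M -> Q = True -> False = False
not (not M -> Q) = not False = True
(M nor not Q) nor not (not M -> Q) = False nor True = False
So S3 is false.

True statements: 0 (none).

0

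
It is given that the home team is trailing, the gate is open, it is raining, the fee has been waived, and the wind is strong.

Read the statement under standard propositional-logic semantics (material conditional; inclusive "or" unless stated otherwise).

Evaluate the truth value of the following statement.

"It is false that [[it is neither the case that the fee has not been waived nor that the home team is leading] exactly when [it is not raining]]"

Let S = "the fee has been waived" (T), P = "the home team is leading" (F), R = "it is raining" (T).
Formalization: ¬((¬S ↓ P) ↔ ¬R)

¬S = ¬T = F
¬S ↓ P = F ↓ F = T
¬R = ¬T = F
(¬S ↓ P) ↔ ¬R = T ↔ F = F
¬((¬S ↓ P) ↔ ¬R) = ¬F = T

The statement is true.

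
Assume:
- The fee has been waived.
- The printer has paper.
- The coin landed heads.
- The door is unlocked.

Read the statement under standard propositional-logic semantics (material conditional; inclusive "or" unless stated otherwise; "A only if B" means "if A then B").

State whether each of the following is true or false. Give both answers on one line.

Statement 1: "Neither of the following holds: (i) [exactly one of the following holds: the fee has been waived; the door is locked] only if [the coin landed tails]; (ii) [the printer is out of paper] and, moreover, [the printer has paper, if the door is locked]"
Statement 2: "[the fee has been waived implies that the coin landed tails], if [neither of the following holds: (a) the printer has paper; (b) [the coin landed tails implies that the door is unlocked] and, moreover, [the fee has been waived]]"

Let L = "the fee has been waived" (T), W = "the door is locked" (F), R = "the coin landed heads" (T), H = "the printer has paper" (T).

Statement 1: In symbols: ((L ⊕ W) → ¬R) ↓ (¬H ∧ (W → H))

L ⊕ W = T ⊕ F = T
¬R = ¬T = F
(L ⊕ W) → ¬R = T → F = F
¬H = ¬T = F
W → H = F → T = T
¬H ∧ (W → H) = F ∧ T = F
((L ⊕ W) → ¬R) ↓ (¬H ∧ (W → H)) = F ↓ F = T
So Statement 1 is true.

Statement 2: Formalization: (H ↓ ((¬R → ¬W) ∧ L)) → (L → ¬R)

¬R = ¬T = F
¬W = ¬F = T
¬R → ¬W = F → T = T
(¬R → ¬W) ∧ L = T ∧ T = T
H ↓ ((¬R → ¬W) ∧ L) = T ↓ T = F
¬R = ¬T = F
L → ¬R = T → F = F
(H ↓ ((¬R → ¬W) ∧ L)) → (L → ¬R) = F → F = T
So Statement 2 is true.

Statement 1 true, Statement 2 true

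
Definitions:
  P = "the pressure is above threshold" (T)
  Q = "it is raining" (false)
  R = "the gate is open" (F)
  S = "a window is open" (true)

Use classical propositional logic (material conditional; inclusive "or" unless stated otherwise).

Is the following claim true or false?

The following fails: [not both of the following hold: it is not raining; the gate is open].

Values: Q=False, R=False.
This is not (not Q nand R).

not Q = not False = True
not Q nand R = True nand False = True
not (not Q nand R) = not True = False

The statement is false.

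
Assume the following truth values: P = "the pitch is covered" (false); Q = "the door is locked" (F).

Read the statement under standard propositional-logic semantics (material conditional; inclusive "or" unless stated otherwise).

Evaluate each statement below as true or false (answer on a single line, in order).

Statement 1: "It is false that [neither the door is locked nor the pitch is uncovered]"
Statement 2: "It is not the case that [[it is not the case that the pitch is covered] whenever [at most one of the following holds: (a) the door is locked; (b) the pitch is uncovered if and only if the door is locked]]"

Statement 1: Formalization: ¬(Q ↓ ¬P)

¬P = ¬F = T
Q ↓ ¬P = F ↓ T = F
¬(Q ↓ ¬P) = ¬F = T
So Statement 1 is true.

Statement 2: In symbols: ¬((Q ↑ (¬P ↔ Q)) → ¬P)

¬P = ¬F = T
¬P ↔ Q = T ↔ F = F
Q ↑ (¬P ↔ Q) = F ↑ F = T
¬P = ¬F = T
(Q ↑ (¬P ↔ Q)) → ¬P = T → T = T
¬((Q ↑ (¬P ↔ Q)) → ¬P) = ¬T = F
So Statement 2 is false.

Statement 1 T / Statement 2 F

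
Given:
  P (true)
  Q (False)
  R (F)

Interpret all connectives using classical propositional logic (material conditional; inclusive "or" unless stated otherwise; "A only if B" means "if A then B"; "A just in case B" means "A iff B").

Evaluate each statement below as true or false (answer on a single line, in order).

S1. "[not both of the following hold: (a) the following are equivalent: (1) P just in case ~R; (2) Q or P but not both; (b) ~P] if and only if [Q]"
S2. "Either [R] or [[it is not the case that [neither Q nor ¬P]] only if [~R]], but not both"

S1: Formalization: (((P <-> ~R) <-> (Q xor P)) nand ~P) <-> Q

~R = ~F = T
P <-> ~R = T <-> T = T
Q xor P = F xor T = T
(P <-> ~R) <-> (Q xor P) = T <-> T = T
~P = ~T = F
((P <-> ~R) <-> (Q xor P)) nand ~P = T nand F = T
(((P <-> ~R) <-> (Q xor P)) nand ~P) <-> Q = T <-> F = F
Thus S1 is false.

S2: This is R xor (~(Q nor ~P) -> ~R).

~P = ~T = F
Q nor ~P = F nor F = T
~(Q nor ~P) = ~T = F
~R = ~F = T
~(Q nor ~P) -> ~R = F -> T = T
R xor (~(Q nor ~P) -> ~R) = F xor T = T
Hence S2 is true.

S1 F, S2 T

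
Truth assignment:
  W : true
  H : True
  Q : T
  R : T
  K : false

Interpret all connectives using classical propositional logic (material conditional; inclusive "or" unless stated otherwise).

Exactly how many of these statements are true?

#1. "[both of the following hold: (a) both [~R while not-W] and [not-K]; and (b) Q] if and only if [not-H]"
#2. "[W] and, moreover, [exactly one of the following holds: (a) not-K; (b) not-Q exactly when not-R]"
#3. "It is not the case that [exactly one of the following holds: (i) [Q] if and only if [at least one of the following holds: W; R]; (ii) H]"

#1: Formalization: (((not R and not W) and not K) and Q) iff not H

not R = not True = False
not W = not True = False
not R and not W = False and False = False
not K = not False = True
(not R and not W) and not K = False and True = False
((not R and not W) and not K) and Q = False and True = False
not H = not True = False
(((not R and not W) and not K) and Q) iff not H = False iff False = True
So #1 is true.

#2: Formalization: W and (not K xor (not Q iff not R))

not K = not False = True
not Q = not True = False
not R = not True = False
not Q iff not R = False iff False = True
not K xor (not Q iff not R) = True xor True = False
W and (not K xor (not Q iff not R)) = True and False = False
So #2 is false.

#3: Formalization: not ((Q iff (W or R)) xor H)

W or R = True or True = True
Q iff (W or R) = True iff True = True
(Q iff (W or R)) xor H = True xor True = False
not ((Q iff (W or R)) xor H) = not False = True
Thus #3 is true.

2 of the 3 statements are true (#1, #3).

2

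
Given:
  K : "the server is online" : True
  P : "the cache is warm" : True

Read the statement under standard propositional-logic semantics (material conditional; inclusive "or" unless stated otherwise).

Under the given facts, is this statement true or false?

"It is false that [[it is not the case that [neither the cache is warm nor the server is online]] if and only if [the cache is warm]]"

This is ~(~(P nor K) <-> P).

P nor K = T nor T = F
~(P nor K) = ~F = T
~(P nor K) <-> P = T <-> T = T
~(~(P nor K) <-> P) = ~T = F

False.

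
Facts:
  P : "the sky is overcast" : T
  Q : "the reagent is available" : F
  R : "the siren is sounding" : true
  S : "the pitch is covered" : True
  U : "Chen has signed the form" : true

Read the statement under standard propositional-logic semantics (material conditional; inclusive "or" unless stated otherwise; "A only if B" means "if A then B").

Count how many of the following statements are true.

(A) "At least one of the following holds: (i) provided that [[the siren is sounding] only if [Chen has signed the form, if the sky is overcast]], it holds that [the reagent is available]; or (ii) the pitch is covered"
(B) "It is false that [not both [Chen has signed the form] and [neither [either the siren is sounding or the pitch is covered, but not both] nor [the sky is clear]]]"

(A): In symbols: ((R -> (P -> U)) -> Q) or S

P -> U = True -> True = True
R -> (P -> U) = True -> True = True
(R -> (P -> U)) -> Q = True -> False = False
((R -> (P -> U)) -> Q) or S = False or True = True
Hence (A) is true.

(B): Parsed as not (U nand ((R xor S) nor not P))

R xor S = True xor True = False
not P = not True = False
(R xor S) nor not P = False nor False = True
U nand ((R xor S) nor not P) = True nand True = False
not (U nand ((R xor S) nor not P)) = not False = True
Thus (B) is true.

True statements: 2 ((A), (B)).

2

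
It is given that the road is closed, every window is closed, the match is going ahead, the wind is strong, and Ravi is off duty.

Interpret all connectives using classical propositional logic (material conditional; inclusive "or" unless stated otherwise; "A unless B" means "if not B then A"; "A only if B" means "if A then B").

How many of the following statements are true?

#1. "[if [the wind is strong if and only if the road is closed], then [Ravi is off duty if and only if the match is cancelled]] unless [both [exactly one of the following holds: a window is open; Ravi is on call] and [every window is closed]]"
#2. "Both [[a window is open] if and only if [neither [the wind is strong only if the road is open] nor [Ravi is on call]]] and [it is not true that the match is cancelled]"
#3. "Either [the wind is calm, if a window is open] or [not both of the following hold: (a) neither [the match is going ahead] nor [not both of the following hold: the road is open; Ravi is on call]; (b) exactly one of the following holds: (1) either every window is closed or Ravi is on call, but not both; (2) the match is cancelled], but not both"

Let D = "the wind is strong" (True), W = "the road is closed" (True), H = "Ravi is on call" (False), U = "the match is cancelled" (False), V = "a window is open" (False).

#1: In symbols: ((D iff W) -> (not H iff U)) or ((V xor H) and not V)

D iff W = True iff True = True
not H = not False = True
not H iff U = True iff False = False
(D iff W) -> (not H iff U) = True -> False = False
V xor H = False xor False = False
not V = not False = True
(V xor H) and not V = False and True = False
((D iff W) -> (not H iff U)) or ((V xor H) and not V) = False or False = False
Hence #1 is false.

#2: In symbols: (V iff ((D -> not W) nor H)) and not U

not W = not True = False
D -> not W = True -> False = False
(D -> not W) nor H = False nor False = True
V iff ((D -> not W) nor H) = False iff True = False
not U = not False = True
(V iff ((D -> not W) nor H)) and not U = False and True = False
So #2 is false.

#3: This is (V -> not D) xor ((not U nor (not W nand H)) nand ((not V xor H) xor U)).

not D = not True = False
V -> not D = False -> False = True
not U = not False = True
not W = not True = False
not W nand H = False nand False = True
not U nor (not W nand H) = True nor True = False
not V = not False = True
not V xor H = True xor False = True
(not V xor H) xor U = True xor False = True
(not U nor (not W nand H)) nand ((not V xor H) xor U) = False nand True = True
(V -> not D) xor ((not U nor (not W nand H)) nand ((not V xor H) xor U)) = True xor True = False
So #3 is false.

True statements: 0 (none).

0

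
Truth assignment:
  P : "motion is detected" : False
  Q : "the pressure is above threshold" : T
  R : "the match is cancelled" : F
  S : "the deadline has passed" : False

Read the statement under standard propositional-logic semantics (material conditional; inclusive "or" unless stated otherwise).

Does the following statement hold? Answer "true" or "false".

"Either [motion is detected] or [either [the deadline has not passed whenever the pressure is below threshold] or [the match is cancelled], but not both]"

True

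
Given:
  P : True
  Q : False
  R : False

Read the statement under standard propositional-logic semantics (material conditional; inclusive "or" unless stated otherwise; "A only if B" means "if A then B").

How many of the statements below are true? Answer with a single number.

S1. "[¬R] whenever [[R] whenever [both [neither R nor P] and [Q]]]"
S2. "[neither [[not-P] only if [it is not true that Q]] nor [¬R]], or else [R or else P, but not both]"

2

S1: This is (((R ↓ P) ∧ Q) → R) → ¬R.

R ↓ P = F ↓ T = F
(R ↓ P) ∧ Q = F ∧ F = F
((R ↓ P) ∧ Q) → R = F → F = T
¬R = ¬F = T
(((R ↓ P) ∧ Q) → R) → ¬R = T → T = T
Hence S1 is true.

S2: Parsed as ((¬P → ¬Q) ↓ ¬R) ∨ (R ⊕ P)

¬P = ¬T = F
¬Q = ¬F = T
¬P → ¬Q = F → T = T
¬R = ¬F = T
(¬P → ¬Q) ↓ ¬R = T ↓ T = F
R ⊕ P = F ⊕ T = T
((¬P → ¬Q) ↓ ¬R) ∨ (R ⊕ P) = F ∨ T = T
Hence S2 is true.

Count: 2.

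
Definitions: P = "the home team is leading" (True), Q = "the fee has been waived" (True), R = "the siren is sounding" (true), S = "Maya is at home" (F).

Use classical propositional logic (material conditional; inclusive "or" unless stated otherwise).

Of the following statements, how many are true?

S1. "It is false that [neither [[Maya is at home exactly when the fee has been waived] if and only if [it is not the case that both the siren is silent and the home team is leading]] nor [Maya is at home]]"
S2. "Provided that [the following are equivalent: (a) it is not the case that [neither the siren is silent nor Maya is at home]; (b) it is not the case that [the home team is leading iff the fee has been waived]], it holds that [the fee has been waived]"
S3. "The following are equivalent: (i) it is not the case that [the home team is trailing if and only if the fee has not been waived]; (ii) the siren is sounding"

S1: Parsed as ~(((S <-> Q) <-> (~R nand P)) nor S)

S <-> Q = F <-> T = F
~R = ~T = F
~R nand P = F nand T = T
(S <-> Q) <-> (~R nand P) = F <-> T = F
((S <-> Q) <-> (~R nand P)) nor S = F nor F = T
~(((S <-> Q) <-> (~R nand P)) nor S) = ~T = F
Thus S1 is false.

S2: Formalization: (~(~R nor S) <-> ~(P <-> Q)) -> Q

~R = ~T = F
~R nor S = F nor F = T
~(~R nor S) = ~T = F
P <-> Q = T <-> T = T
~(P <-> Q) = ~T = F
~(~R nor S) <-> ~(P <-> Q) = F <-> F = T
(~(~R nor S) <-> ~(P <-> Q)) -> Q = T -> T = T
Hence S2 is true.

S3: In symbols: ~(~P <-> ~Q) <-> R

~P = ~T = F
~Q = ~T = F
~P <-> ~Q = F <-> F = T
~(~P <-> ~Q) = ~T = F
~(~P <-> ~Q) <-> R = F <-> T = F
Hence S3 is false.

True statements: 1 (S2).

1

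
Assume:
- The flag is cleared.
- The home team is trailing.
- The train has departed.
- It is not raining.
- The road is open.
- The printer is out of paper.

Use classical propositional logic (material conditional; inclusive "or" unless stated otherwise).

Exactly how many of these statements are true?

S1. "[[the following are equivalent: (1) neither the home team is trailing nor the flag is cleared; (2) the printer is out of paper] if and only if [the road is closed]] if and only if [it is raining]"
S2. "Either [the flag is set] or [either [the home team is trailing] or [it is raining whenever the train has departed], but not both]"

Let Q = "the home team is leading" (F), P = "the flag is set" (F), V = "the printer has paper" (F), U = "the road is closed" (F), S = "it is raining" (F), R = "the train has departed" (T).

S1: Parsed as (((¬Q ↓ ¬P) ↔ ¬V) ↔ U) ↔ S

¬Q = ¬F = T
¬P = ¬F = T
¬Q ↓ ¬P = T ↓ T = F
¬V = ¬F = T
(¬Q ↓ ¬P) ↔ ¬V = F ↔ T = F
((¬Q ↓ ¬P) ↔ ¬V) ↔ U = F ↔ F = T
(((¬Q ↓ ¬P) ↔ ¬V) ↔ U) ↔ S = T ↔ F = F
Hence S1 is false.

S2: This is P ∨ (¬Q ⊕ (R → S)).

¬Q = ¬F = T
R → S = T → F = F
¬Q ⊕ (R → S) = T ⊕ F = T
P ∨ (¬Q ⊕ (R → S)) = F ∨ T = T
Thus S2 is true.

Count: 1.

1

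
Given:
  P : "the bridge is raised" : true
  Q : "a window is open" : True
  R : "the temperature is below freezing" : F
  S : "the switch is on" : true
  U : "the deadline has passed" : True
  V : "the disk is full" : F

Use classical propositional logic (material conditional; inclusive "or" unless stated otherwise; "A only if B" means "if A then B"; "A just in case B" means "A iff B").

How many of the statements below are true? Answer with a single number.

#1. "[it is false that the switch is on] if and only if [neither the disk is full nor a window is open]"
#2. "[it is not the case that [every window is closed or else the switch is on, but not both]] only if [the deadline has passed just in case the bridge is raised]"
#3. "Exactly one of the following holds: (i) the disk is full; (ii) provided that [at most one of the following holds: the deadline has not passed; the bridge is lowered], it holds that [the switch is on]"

#1: This is not S iff (V nor Q).

not S = not True = False
V nor Q = False nor True = False
not S iff (V nor Q) = False iff False = True
So #1 is true.

#2: Parsed as not (not Q xor S) -> (U iff P)

not Q = not True = False
not Q xor S = False xor True = True
not (not Q xor S) = not True = False
U iff P = True iff True = True
not (not Q xor S) -> (U iff P) = False -> True = True
So #2 is true.

#3: Parsed as V xor ((not U nand not P) -> S)

not U = not True = False
not P = not True = False
not U nand not P = False nand False = True
(not U nand not P) -> S = True -> True = True
V xor ((not U nand not P) -> S) = False xor True = True
Hence #3 is true.

True statements: 3 (#1, #2, #3).

3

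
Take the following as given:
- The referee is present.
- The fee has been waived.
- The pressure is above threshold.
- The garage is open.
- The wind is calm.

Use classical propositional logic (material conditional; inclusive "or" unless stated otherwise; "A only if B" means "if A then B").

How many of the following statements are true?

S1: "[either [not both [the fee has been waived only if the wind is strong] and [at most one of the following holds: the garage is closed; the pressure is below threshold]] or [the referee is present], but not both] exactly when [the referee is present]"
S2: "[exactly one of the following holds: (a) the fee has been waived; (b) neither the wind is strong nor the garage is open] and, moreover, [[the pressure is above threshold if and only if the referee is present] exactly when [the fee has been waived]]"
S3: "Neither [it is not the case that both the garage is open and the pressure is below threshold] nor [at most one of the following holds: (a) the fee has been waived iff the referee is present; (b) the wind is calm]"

Let Q = "the fee has been waived" (T), U = "the wind is strong" (F), S = "the garage is closed" (F), R = "the pressure is above threshold" (T), P = "the referee is present" (T).

S1: In symbols: (((Q → U) ↑ (S ↑ ¬R)) ⊕ P) ↔ P

Q → U = T → F = F
¬R = ¬T = F
S ↑ ¬R = F ↑ F = T
(Q → U) ↑ (S ↑ ¬R) = F ↑ T = T
((Q → U) ↑ (S ↑ ¬R)) ⊕ P = T ⊕ T = F
(((Q → U) ↑ (S ↑ ¬R)) ⊕ P) ↔ P = F ↔ T = F
So S1 is false.

S2: In symbols: (Q ⊕ (U ↓ ¬S)) ∧ ((R ↔ P) ↔ Q)

¬S = ¬F = T
U ↓ ¬S = F ↓ T = F
Q ⊕ (U ↓ ¬S) = T ⊕ F = T
R ↔ P = T ↔ T = T
(R ↔ P) ↔ Q = T ↔ T = T
(Q ⊕ (U ↓ ¬S)) ∧ ((R ↔ P) ↔ Q) = T ∧ T = T
Hence S2 is true.

S3: Parsed as (¬S ↑ ¬R) ↓ ((Q ↔ P) ↑ ¬U)

¬S = ¬F = T
¬R = ¬T = F
¬S ↑ ¬R = T ↑ F = T
Q ↔ P = T ↔ T = T
¬U = ¬F = T
(Q ↔ P) ↑ ¬U = T ↑ T = F
(¬S ↑ ¬R) ↓ ((Q ↔ P) ↑ ¬U) = T ↓ F = F
So S3 is false.

Count: 1.

1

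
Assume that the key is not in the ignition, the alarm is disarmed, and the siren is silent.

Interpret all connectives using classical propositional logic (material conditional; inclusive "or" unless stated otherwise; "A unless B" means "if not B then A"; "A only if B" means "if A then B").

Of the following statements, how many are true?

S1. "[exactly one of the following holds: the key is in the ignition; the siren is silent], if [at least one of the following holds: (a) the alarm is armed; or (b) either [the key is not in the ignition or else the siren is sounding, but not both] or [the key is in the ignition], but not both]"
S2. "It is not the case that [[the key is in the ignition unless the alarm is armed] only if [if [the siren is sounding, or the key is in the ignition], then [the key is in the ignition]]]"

1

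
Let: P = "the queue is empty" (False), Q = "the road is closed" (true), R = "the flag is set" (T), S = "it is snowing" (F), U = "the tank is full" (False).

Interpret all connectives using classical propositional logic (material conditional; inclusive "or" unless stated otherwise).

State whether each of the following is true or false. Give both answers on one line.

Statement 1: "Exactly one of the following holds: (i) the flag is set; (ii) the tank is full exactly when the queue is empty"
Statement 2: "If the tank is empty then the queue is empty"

Statement 1: Formalization: R xor (U <-> P)

U <-> P = F <-> F = T
R xor (U <-> P) = T xor T = F
Hence Statement 1 is false.

Statement 2: In symbols: ~U -> P

~U = ~F = T
~U -> P = T -> F = F
Thus Statement 2 is false.

Statement 1 False, Statement 2 False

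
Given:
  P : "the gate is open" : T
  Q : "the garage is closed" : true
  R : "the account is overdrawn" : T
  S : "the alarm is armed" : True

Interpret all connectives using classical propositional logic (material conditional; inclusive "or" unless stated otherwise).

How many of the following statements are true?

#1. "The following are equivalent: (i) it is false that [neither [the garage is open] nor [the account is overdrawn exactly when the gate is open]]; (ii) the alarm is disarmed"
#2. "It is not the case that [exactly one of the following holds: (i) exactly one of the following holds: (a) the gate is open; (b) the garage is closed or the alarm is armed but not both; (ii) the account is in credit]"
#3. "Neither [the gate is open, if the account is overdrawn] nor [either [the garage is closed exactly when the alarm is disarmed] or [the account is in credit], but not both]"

0

#1: This is not (not Q nor (R iff P)) iff not S.

not Q = not True = False
R iff P = True iff True = True
not Q nor (R iff P) = False nor True = False
not (not Q nor (R iff P)) = not False = True
not S = not True = False
not (not Q nor (R iff P)) iff not S = True iff False = False
So #1 is false.

#2: Formalization: not ((P xor (Q xor S)) xor not R)

Q xor S = True xor True = False
P xor (Q xor S) = True xor False = True
not R = not True = False
(P xor (Q xor S)) xor not R = True xor False = True
not ((P xor (Q xor S)) xor not R) = not True = False
Thus #2 is false.

#3: Parsed as (R -> P) nor ((Q iff not S) xor not R)

R -> P = True -> True = True
not S = not True = False
Q iff not S = True iff False = False
not R = not True = False
(Q iff not S) xor not R = False xor False = False
(R -> P) nor ((Q iff not S) xor not R) = True nor False = False
Hence #3 is false.

0 of the 3 statements are true (none).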